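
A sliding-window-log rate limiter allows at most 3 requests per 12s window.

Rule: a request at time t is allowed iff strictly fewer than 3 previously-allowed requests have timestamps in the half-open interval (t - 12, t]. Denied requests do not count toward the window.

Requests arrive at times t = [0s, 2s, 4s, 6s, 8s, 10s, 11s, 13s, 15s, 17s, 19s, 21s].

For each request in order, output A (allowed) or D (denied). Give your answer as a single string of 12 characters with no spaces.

Tracking allowed requests in the window:
  req#1 t=0s: ALLOW
  req#2 t=2s: ALLOW
  req#3 t=4s: ALLOW
  req#4 t=6s: DENY
  req#5 t=8s: DENY
  req#6 t=10s: DENY
  req#7 t=11s: DENY
  req#8 t=13s: ALLOW
  req#9 t=15s: ALLOW
  req#10 t=17s: ALLOW
  req#11 t=19s: DENY
  req#12 t=21s: DENY

Answer: AAADDDDAAADD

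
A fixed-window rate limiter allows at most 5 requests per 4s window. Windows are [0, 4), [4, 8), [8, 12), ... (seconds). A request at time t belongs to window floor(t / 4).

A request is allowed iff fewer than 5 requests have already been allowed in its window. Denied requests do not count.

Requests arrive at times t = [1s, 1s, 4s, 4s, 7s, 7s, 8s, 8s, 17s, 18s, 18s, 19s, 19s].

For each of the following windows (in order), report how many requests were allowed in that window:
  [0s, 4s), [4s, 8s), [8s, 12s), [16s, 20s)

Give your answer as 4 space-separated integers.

Processing requests:
  req#1 t=1s (window 0): ALLOW
  req#2 t=1s (window 0): ALLOW
  req#3 t=4s (window 1): ALLOW
  req#4 t=4s (window 1): ALLOW
  req#5 t=7s (window 1): ALLOW
  req#6 t=7s (window 1): ALLOW
  req#7 t=8s (window 2): ALLOW
  req#8 t=8s (window 2): ALLOW
  req#9 t=17s (window 4): ALLOW
  req#10 t=18s (window 4): ALLOW
  req#11 t=18s (window 4): ALLOW
  req#12 t=19s (window 4): ALLOW
  req#13 t=19s (window 4): ALLOW

Allowed counts by window: 2 4 2 5

Answer: 2 4 2 5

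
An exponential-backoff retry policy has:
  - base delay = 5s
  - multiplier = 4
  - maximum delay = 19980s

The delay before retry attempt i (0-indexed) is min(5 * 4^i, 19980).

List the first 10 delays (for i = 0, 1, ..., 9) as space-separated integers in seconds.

Answer: 5 20 80 320 1280 5120 19980 19980 19980 19980

Derivation:
Computing each delay:
  i=0: min(5*4^0, 19980) = 5
  i=1: min(5*4^1, 19980) = 20
  i=2: min(5*4^2, 19980) = 80
  i=3: min(5*4^3, 19980) = 320
  i=4: min(5*4^4, 19980) = 1280
  i=5: min(5*4^5, 19980) = 5120
  i=6: min(5*4^6, 19980) = 19980
  i=7: min(5*4^7, 19980) = 19980
  i=8: min(5*4^8, 19980) = 19980
  i=9: min(5*4^9, 19980) = 19980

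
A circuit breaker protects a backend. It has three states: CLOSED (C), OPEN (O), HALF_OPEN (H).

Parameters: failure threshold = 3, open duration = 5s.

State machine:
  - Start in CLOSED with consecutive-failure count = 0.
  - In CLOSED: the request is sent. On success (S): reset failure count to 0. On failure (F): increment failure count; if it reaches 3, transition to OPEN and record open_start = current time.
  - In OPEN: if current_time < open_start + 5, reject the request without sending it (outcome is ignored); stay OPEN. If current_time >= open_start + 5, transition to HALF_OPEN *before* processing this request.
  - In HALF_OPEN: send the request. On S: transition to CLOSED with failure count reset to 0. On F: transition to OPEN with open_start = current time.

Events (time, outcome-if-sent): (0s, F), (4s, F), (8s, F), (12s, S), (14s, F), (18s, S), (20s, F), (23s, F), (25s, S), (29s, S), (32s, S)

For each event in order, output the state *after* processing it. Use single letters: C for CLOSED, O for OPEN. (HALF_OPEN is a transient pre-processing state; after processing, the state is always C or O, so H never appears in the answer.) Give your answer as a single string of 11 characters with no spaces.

State after each event:
  event#1 t=0s outcome=F: state=CLOSED
  event#2 t=4s outcome=F: state=CLOSED
  event#3 t=8s outcome=F: state=OPEN
  event#4 t=12s outcome=S: state=OPEN
  event#5 t=14s outcome=F: state=OPEN
  event#6 t=18s outcome=S: state=OPEN
  event#7 t=20s outcome=F: state=OPEN
  event#8 t=23s outcome=F: state=OPEN
  event#9 t=25s outcome=S: state=CLOSED
  event#10 t=29s outcome=S: state=CLOSED
  event#11 t=32s outcome=S: state=CLOSED

Answer: CCOOOOOOCCC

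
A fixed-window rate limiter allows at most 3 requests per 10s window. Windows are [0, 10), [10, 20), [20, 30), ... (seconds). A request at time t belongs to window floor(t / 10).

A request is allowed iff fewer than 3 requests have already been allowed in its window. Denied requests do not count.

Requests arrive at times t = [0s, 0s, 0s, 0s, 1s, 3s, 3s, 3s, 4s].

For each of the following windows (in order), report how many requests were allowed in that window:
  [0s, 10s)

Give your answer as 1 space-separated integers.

Answer: 3

Derivation:
Processing requests:
  req#1 t=0s (window 0): ALLOW
  req#2 t=0s (window 0): ALLOW
  req#3 t=0s (window 0): ALLOW
  req#4 t=0s (window 0): DENY
  req#5 t=1s (window 0): DENY
  req#6 t=3s (window 0): DENY
  req#7 t=3s (window 0): DENY
  req#8 t=3s (window 0): DENY
  req#9 t=4s (window 0): DENY

Allowed counts by window: 3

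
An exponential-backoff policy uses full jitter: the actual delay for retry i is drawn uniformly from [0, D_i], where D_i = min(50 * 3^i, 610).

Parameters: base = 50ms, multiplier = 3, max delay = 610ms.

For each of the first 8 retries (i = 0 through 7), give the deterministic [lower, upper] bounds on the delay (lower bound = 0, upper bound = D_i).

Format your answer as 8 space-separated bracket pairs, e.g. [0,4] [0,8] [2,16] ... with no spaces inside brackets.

Answer: [0,50] [0,150] [0,450] [0,610] [0,610] [0,610] [0,610] [0,610]

Derivation:
Computing bounds per retry:
  i=0: D_i=min(50*3^0,610)=50, bounds=[0,50]
  i=1: D_i=min(50*3^1,610)=150, bounds=[0,150]
  i=2: D_i=min(50*3^2,610)=450, bounds=[0,450]
  i=3: D_i=min(50*3^3,610)=610, bounds=[0,610]
  i=4: D_i=min(50*3^4,610)=610, bounds=[0,610]
  i=5: D_i=min(50*3^5,610)=610, bounds=[0,610]
  i=6: D_i=min(50*3^6,610)=610, bounds=[0,610]
  i=7: D_i=min(50*3^7,610)=610, bounds=[0,610]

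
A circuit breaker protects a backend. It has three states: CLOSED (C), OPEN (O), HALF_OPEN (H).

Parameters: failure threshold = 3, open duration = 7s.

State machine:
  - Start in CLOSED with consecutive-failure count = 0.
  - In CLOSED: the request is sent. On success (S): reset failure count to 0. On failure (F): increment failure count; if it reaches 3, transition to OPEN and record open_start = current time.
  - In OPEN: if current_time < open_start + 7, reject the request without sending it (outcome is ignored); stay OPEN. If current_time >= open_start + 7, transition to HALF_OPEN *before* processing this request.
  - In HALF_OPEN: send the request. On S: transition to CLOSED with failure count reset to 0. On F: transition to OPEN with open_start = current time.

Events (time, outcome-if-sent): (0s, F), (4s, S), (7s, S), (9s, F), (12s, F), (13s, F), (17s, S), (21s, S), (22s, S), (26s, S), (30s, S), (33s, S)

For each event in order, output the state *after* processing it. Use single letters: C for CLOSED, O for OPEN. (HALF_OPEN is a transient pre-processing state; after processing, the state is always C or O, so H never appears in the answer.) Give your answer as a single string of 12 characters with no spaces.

State after each event:
  event#1 t=0s outcome=F: state=CLOSED
  event#2 t=4s outcome=S: state=CLOSED
  event#3 t=7s outcome=S: state=CLOSED
  event#4 t=9s outcome=F: state=CLOSED
  event#5 t=12s outcome=F: state=CLOSED
  event#6 t=13s outcome=F: state=OPEN
  event#7 t=17s outcome=S: state=OPEN
  event#8 t=21s outcome=S: state=CLOSED
  event#9 t=22s outcome=S: state=CLOSED
  event#10 t=26s outcome=S: state=CLOSED
  event#11 t=30s outcome=S: state=CLOSED
  event#12 t=33s outcome=S: state=CLOSED

Answer: CCCCCOOCCCCC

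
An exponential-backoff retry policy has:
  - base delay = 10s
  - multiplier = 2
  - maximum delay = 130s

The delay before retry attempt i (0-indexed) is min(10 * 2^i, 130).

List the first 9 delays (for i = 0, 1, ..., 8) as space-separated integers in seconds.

Computing each delay:
  i=0: min(10*2^0, 130) = 10
  i=1: min(10*2^1, 130) = 20
  i=2: min(10*2^2, 130) = 40
  i=3: min(10*2^3, 130) = 80
  i=4: min(10*2^4, 130) = 130
  i=5: min(10*2^5, 130) = 130
  i=6: min(10*2^6, 130) = 130
  i=7: min(10*2^7, 130) = 130
  i=8: min(10*2^8, 130) = 130

Answer: 10 20 40 80 130 130 130 130 130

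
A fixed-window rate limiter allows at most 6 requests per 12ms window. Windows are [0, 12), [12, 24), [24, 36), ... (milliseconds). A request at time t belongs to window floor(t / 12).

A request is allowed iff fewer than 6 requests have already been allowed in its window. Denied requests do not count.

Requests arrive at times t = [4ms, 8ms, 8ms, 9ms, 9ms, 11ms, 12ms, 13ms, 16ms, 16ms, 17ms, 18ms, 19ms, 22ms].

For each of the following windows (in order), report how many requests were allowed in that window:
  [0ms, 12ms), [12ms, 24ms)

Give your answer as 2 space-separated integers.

Answer: 6 6

Derivation:
Processing requests:
  req#1 t=4ms (window 0): ALLOW
  req#2 t=8ms (window 0): ALLOW
  req#3 t=8ms (window 0): ALLOW
  req#4 t=9ms (window 0): ALLOW
  req#5 t=9ms (window 0): ALLOW
  req#6 t=11ms (window 0): ALLOW
  req#7 t=12ms (window 1): ALLOW
  req#8 t=13ms (window 1): ALLOW
  req#9 t=16ms (window 1): ALLOW
  req#10 t=16ms (window 1): ALLOW
  req#11 t=17ms (window 1): ALLOW
  req#12 t=18ms (window 1): ALLOW
  req#13 t=19ms (window 1): DENY
  req#14 t=22ms (window 1): DENY

Allowed counts by window: 6 6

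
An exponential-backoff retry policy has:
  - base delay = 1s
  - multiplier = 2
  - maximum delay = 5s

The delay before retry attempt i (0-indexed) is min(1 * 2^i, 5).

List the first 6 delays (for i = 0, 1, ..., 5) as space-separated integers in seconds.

Answer: 1 2 4 5 5 5

Derivation:
Computing each delay:
  i=0: min(1*2^0, 5) = 1
  i=1: min(1*2^1, 5) = 2
  i=2: min(1*2^2, 5) = 4
  i=3: min(1*2^3, 5) = 5
  i=4: min(1*2^4, 5) = 5
  i=5: min(1*2^5, 5) = 5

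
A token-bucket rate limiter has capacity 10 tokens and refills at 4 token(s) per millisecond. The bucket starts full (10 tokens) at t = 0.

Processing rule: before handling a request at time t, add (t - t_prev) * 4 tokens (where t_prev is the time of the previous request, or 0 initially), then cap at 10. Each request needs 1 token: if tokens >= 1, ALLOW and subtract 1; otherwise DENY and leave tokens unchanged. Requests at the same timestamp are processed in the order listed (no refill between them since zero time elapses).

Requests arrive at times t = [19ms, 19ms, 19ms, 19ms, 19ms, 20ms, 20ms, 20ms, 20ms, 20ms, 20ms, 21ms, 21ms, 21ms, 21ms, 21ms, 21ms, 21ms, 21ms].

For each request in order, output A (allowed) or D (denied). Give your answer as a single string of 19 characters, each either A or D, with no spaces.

Simulating step by step:
  req#1 t=19ms: ALLOW
  req#2 t=19ms: ALLOW
  req#3 t=19ms: ALLOW
  req#4 t=19ms: ALLOW
  req#5 t=19ms: ALLOW
  req#6 t=20ms: ALLOW
  req#7 t=20ms: ALLOW
  req#8 t=20ms: ALLOW
  req#9 t=20ms: ALLOW
  req#10 t=20ms: ALLOW
  req#11 t=20ms: ALLOW
  req#12 t=21ms: ALLOW
  req#13 t=21ms: ALLOW
  req#14 t=21ms: ALLOW
  req#15 t=21ms: ALLOW
  req#16 t=21ms: ALLOW
  req#17 t=21ms: ALLOW
  req#18 t=21ms: ALLOW
  req#19 t=21ms: DENY

Answer: AAAAAAAAAAAAAAAAAAD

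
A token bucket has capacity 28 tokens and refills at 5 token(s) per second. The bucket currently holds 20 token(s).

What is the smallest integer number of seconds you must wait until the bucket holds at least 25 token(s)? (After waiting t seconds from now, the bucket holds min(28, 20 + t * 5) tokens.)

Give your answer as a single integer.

Need 20 + t * 5 >= 25, so t >= 5/5.
Smallest integer t = ceil(5/5) = 1.

Answer: 1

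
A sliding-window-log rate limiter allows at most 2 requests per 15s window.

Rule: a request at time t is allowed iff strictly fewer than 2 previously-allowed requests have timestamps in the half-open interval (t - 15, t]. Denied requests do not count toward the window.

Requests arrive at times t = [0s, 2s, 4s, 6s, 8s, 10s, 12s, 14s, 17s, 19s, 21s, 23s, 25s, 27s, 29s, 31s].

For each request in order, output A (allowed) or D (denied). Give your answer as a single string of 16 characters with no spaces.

Answer: AADDDDDDAADDDDDD

Derivation:
Tracking allowed requests in the window:
  req#1 t=0s: ALLOW
  req#2 t=2s: ALLOW
  req#3 t=4s: DENY
  req#4 t=6s: DENY
  req#5 t=8s: DENY
  req#6 t=10s: DENY
  req#7 t=12s: DENY
  req#8 t=14s: DENY
  req#9 t=17s: ALLOW
  req#10 t=19s: ALLOW
  req#11 t=21s: DENY
  req#12 t=23s: DENY
  req#13 t=25s: DENY
  req#14 t=27s: DENY
  req#15 t=29s: DENY
  req#16 t=31s: DENY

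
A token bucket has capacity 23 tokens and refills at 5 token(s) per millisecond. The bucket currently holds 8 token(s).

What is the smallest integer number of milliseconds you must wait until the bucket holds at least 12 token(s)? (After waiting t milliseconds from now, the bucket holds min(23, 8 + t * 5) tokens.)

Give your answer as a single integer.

Need 8 + t * 5 >= 12, so t >= 4/5.
Smallest integer t = ceil(4/5) = 1.

Answer: 1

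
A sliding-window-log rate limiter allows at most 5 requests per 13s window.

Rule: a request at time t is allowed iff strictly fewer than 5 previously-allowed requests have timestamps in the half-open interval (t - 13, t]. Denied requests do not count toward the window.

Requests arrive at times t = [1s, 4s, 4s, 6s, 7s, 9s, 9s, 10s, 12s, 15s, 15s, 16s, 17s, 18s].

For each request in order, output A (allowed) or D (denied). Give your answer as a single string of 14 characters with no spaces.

Answer: AAAAADDDDADDAA

Derivation:
Tracking allowed requests in the window:
  req#1 t=1s: ALLOW
  req#2 t=4s: ALLOW
  req#3 t=4s: ALLOW
  req#4 t=6s: ALLOW
  req#5 t=7s: ALLOW
  req#6 t=9s: DENY
  req#7 t=9s: DENY
  req#8 t=10s: DENY
  req#9 t=12s: DENY
  req#10 t=15s: ALLOW
  req#11 t=15s: DENY
  req#12 t=16s: DENY
  req#13 t=17s: ALLOW
  req#14 t=18s: ALLOW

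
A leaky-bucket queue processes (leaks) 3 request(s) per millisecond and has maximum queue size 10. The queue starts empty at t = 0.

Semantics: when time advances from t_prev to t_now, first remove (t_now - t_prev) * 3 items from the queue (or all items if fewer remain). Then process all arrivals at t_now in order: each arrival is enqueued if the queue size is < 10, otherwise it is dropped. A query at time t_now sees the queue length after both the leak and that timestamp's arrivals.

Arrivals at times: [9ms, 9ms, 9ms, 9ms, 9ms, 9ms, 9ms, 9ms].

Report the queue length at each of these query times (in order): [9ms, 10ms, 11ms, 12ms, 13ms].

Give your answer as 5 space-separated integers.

Answer: 8 5 2 0 0

Derivation:
Queue lengths at query times:
  query t=9ms: backlog = 8
  query t=10ms: backlog = 5
  query t=11ms: backlog = 2
  query t=12ms: backlog = 0
  query t=13ms: backlog = 0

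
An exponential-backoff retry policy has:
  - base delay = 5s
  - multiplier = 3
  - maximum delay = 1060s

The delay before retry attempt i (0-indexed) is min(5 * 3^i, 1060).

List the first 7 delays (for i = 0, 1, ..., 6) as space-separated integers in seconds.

Computing each delay:
  i=0: min(5*3^0, 1060) = 5
  i=1: min(5*3^1, 1060) = 15
  i=2: min(5*3^2, 1060) = 45
  i=3: min(5*3^3, 1060) = 135
  i=4: min(5*3^4, 1060) = 405
  i=5: min(5*3^5, 1060) = 1060
  i=6: min(5*3^6, 1060) = 1060

Answer: 5 15 45 135 405 1060 1060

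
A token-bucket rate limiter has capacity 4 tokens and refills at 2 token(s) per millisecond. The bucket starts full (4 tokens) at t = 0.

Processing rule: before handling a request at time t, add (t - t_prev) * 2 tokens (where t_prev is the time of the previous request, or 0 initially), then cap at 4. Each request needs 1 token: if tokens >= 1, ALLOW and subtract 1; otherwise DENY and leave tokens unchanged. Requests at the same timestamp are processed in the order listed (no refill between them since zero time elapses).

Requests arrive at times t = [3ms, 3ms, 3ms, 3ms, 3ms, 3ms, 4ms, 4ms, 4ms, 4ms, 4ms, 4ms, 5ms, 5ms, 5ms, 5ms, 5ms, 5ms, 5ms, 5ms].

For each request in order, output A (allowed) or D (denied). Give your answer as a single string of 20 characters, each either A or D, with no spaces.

Simulating step by step:
  req#1 t=3ms: ALLOW
  req#2 t=3ms: ALLOW
  req#3 t=3ms: ALLOW
  req#4 t=3ms: ALLOW
  req#5 t=3ms: DENY
  req#6 t=3ms: DENY
  req#7 t=4ms: ALLOW
  req#8 t=4ms: ALLOW
  req#9 t=4ms: DENY
  req#10 t=4ms: DENY
  req#11 t=4ms: DENY
  req#12 t=4ms: DENY
  req#13 t=5ms: ALLOW
  req#14 t=5ms: ALLOW
  req#15 t=5ms: DENY
  req#16 t=5ms: DENY
  req#17 t=5ms: DENY
  req#18 t=5ms: DENY
  req#19 t=5ms: DENY
  req#20 t=5ms: DENY

Answer: AAAADDAADDDDAADDDDDD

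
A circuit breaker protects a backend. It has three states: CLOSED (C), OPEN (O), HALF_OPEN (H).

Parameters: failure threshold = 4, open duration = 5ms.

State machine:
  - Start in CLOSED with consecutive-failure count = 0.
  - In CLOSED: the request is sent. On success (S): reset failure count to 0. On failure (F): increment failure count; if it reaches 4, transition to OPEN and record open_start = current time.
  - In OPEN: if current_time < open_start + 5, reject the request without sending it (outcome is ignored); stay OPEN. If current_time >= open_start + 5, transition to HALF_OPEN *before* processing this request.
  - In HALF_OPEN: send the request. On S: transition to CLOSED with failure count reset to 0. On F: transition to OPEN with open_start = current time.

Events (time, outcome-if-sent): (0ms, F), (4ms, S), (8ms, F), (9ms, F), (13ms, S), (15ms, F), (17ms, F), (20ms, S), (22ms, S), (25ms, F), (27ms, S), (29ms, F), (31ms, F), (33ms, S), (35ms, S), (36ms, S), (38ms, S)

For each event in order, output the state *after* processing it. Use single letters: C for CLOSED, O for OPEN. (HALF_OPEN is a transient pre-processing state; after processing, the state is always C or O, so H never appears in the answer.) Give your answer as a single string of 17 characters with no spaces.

Answer: CCCCCCCCCCCCCCCCC

Derivation:
State after each event:
  event#1 t=0ms outcome=F: state=CLOSED
  event#2 t=4ms outcome=S: state=CLOSED
  event#3 t=8ms outcome=F: state=CLOSED
  event#4 t=9ms outcome=F: state=CLOSED
  event#5 t=13ms outcome=S: state=CLOSED
  event#6 t=15ms outcome=F: state=CLOSED
  event#7 t=17ms outcome=F: state=CLOSED
  event#8 t=20ms outcome=S: state=CLOSED
  event#9 t=22ms outcome=S: state=CLOSED
  event#10 t=25ms outcome=F: state=CLOSED
  event#11 t=27ms outcome=S: state=CLOSED
  event#12 t=29ms outcome=F: state=CLOSED
  event#13 t=31ms outcome=F: state=CLOSED
  event#14 t=33ms outcome=S: state=CLOSED
  event#15 t=35ms outcome=S: state=CLOSED
  event#16 t=36ms outcome=S: state=CLOSED
  event#17 t=38ms outcome=S: state=CLOSED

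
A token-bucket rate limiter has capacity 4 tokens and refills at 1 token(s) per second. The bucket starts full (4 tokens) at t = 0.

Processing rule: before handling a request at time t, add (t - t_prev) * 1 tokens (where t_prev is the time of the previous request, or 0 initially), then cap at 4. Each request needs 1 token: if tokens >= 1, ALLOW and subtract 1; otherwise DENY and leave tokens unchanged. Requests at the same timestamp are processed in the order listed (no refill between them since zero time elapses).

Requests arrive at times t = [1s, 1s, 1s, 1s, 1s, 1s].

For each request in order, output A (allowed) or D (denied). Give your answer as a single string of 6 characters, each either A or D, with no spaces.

Simulating step by step:
  req#1 t=1s: ALLOW
  req#2 t=1s: ALLOW
  req#3 t=1s: ALLOW
  req#4 t=1s: ALLOW
  req#5 t=1s: DENY
  req#6 t=1s: DENY

Answer: AAAADD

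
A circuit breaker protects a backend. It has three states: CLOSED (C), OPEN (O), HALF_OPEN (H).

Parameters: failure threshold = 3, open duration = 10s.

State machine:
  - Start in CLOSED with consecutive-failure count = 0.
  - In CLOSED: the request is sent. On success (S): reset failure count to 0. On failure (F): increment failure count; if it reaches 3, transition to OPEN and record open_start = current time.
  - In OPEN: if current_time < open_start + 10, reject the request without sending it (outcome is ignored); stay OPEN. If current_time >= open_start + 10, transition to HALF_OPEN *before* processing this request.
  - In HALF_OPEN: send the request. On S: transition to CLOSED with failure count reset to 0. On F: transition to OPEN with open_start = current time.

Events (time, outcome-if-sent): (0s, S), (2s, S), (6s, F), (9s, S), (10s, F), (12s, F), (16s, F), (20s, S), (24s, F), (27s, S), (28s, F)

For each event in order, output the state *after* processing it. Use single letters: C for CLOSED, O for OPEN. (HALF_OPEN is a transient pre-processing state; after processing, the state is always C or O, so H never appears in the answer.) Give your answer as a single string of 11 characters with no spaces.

State after each event:
  event#1 t=0s outcome=S: state=CLOSED
  event#2 t=2s outcome=S: state=CLOSED
  event#3 t=6s outcome=F: state=CLOSED
  event#4 t=9s outcome=S: state=CLOSED
  event#5 t=10s outcome=F: state=CLOSED
  event#6 t=12s outcome=F: state=CLOSED
  event#7 t=16s outcome=F: state=OPEN
  event#8 t=20s outcome=S: state=OPEN
  event#9 t=24s outcome=F: state=OPEN
  event#10 t=27s outcome=S: state=CLOSED
  event#11 t=28s outcome=F: state=CLOSED

Answer: CCCCCCOOOCC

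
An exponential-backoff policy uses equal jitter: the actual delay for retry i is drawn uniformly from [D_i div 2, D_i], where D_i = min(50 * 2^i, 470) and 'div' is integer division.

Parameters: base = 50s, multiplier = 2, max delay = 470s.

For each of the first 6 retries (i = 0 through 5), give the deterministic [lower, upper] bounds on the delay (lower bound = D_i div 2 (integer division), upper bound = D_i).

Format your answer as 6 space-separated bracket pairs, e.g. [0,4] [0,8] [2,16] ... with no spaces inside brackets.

Answer: [25,50] [50,100] [100,200] [200,400] [235,470] [235,470]

Derivation:
Computing bounds per retry:
  i=0: D_i=min(50*2^0,470)=50, bounds=[25,50]
  i=1: D_i=min(50*2^1,470)=100, bounds=[50,100]
  i=2: D_i=min(50*2^2,470)=200, bounds=[100,200]
  i=3: D_i=min(50*2^3,470)=400, bounds=[200,400]
  i=4: D_i=min(50*2^4,470)=470, bounds=[235,470]
  i=5: D_i=min(50*2^5,470)=470, bounds=[235,470]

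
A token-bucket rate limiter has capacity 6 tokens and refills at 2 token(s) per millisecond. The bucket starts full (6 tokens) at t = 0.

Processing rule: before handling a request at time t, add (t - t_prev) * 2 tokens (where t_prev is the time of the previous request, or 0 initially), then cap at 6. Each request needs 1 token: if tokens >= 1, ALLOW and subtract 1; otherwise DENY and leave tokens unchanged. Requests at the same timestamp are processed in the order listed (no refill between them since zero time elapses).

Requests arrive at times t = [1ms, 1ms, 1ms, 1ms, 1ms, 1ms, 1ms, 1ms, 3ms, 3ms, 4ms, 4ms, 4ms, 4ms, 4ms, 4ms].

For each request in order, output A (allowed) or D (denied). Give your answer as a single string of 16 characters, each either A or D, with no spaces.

Answer: AAAAAADDAAAAAADD

Derivation:
Simulating step by step:
  req#1 t=1ms: ALLOW
  req#2 t=1ms: ALLOW
  req#3 t=1ms: ALLOW
  req#4 t=1ms: ALLOW
  req#5 t=1ms: ALLOW
  req#6 t=1ms: ALLOW
  req#7 t=1ms: DENY
  req#8 t=1ms: DENY
  req#9 t=3ms: ALLOW
  req#10 t=3ms: ALLOW
  req#11 t=4ms: ALLOW
  req#12 t=4ms: ALLOW
  req#13 t=4ms: ALLOW
  req#14 t=4ms: ALLOW
  req#15 t=4ms: DENY
  req#16 t=4ms: DENY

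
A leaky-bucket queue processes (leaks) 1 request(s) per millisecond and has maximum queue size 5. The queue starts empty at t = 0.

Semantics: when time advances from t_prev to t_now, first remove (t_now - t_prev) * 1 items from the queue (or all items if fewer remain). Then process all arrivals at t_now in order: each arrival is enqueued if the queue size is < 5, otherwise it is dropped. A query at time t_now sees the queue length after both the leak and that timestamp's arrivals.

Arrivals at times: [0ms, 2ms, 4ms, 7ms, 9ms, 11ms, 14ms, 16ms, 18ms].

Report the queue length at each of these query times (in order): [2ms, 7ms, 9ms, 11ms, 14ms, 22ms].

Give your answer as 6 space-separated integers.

Answer: 1 1 1 1 1 0

Derivation:
Queue lengths at query times:
  query t=2ms: backlog = 1
  query t=7ms: backlog = 1
  query t=9ms: backlog = 1
  query t=11ms: backlog = 1
  query t=14ms: backlog = 1
  query t=22ms: backlog = 0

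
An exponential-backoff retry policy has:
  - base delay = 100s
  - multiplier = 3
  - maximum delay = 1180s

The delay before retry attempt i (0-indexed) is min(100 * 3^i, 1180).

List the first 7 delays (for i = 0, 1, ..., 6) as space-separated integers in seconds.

Computing each delay:
  i=0: min(100*3^0, 1180) = 100
  i=1: min(100*3^1, 1180) = 300
  i=2: min(100*3^2, 1180) = 900
  i=3: min(100*3^3, 1180) = 1180
  i=4: min(100*3^4, 1180) = 1180
  i=5: min(100*3^5, 1180) = 1180
  i=6: min(100*3^6, 1180) = 1180

Answer: 100 300 900 1180 1180 1180 1180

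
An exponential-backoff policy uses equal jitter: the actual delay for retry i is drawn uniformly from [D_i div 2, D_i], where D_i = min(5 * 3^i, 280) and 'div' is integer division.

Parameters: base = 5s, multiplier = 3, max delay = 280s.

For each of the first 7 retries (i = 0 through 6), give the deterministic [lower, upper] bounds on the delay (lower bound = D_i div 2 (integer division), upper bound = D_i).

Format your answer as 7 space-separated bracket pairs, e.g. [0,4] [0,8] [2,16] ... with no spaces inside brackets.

Computing bounds per retry:
  i=0: D_i=min(5*3^0,280)=5, bounds=[2,5]
  i=1: D_i=min(5*3^1,280)=15, bounds=[7,15]
  i=2: D_i=min(5*3^2,280)=45, bounds=[22,45]
  i=3: D_i=min(5*3^3,280)=135, bounds=[67,135]
  i=4: D_i=min(5*3^4,280)=280, bounds=[140,280]
  i=5: D_i=min(5*3^5,280)=280, bounds=[140,280]
  i=6: D_i=min(5*3^6,280)=280, bounds=[140,280]

Answer: [2,5] [7,15] [22,45] [67,135] [140,280] [140,280] [140,280]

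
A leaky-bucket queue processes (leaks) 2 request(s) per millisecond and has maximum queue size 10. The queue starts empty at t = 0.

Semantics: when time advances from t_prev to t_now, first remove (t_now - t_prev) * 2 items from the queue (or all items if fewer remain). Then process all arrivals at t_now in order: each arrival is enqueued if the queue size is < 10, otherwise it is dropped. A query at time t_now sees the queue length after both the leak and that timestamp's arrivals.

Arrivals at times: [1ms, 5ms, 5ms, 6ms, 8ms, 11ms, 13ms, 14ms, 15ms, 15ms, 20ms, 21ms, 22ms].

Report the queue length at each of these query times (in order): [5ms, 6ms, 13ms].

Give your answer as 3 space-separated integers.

Queue lengths at query times:
  query t=5ms: backlog = 2
  query t=6ms: backlog = 1
  query t=13ms: backlog = 1

Answer: 2 1 1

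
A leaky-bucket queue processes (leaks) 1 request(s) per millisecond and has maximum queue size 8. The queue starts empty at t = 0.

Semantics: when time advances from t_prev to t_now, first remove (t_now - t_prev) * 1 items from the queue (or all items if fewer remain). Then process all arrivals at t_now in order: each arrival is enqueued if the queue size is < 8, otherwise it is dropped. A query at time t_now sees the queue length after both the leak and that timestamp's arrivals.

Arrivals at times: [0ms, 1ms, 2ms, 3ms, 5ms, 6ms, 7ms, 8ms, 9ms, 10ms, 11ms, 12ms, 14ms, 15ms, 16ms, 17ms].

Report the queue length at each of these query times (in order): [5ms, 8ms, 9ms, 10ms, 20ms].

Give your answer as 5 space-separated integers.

Queue lengths at query times:
  query t=5ms: backlog = 1
  query t=8ms: backlog = 1
  query t=9ms: backlog = 1
  query t=10ms: backlog = 1
  query t=20ms: backlog = 0

Answer: 1 1 1 1 0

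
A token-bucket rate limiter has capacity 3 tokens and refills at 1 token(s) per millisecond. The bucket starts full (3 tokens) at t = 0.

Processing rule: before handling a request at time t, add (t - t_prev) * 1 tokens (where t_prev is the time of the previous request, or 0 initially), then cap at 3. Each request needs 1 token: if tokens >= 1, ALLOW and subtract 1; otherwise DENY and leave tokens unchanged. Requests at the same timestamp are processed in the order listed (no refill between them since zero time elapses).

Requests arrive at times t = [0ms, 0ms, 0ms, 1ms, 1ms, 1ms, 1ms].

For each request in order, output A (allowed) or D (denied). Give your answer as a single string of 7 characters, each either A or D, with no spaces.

Answer: AAAADDD

Derivation:
Simulating step by step:
  req#1 t=0ms: ALLOW
  req#2 t=0ms: ALLOW
  req#3 t=0ms: ALLOW
  req#4 t=1ms: ALLOW
  req#5 t=1ms: DENY
  req#6 t=1ms: DENY
  req#7 t=1ms: DENY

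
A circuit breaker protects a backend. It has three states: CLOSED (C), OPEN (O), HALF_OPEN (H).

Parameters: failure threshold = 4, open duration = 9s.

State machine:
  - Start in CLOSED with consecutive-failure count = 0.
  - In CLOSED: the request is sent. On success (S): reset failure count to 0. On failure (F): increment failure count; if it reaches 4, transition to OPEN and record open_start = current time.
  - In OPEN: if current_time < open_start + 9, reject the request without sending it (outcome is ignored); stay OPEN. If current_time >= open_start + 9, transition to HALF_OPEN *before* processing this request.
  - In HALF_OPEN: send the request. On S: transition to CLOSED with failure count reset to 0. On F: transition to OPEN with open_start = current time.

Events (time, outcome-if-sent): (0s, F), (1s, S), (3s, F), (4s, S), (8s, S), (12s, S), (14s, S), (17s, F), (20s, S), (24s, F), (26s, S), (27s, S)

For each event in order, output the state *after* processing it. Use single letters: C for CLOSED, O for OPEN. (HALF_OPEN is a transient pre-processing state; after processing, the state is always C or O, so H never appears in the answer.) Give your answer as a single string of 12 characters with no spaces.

Answer: CCCCCCCCCCCC

Derivation:
State after each event:
  event#1 t=0s outcome=F: state=CLOSED
  event#2 t=1s outcome=S: state=CLOSED
  event#3 t=3s outcome=F: state=CLOSED
  event#4 t=4s outcome=S: state=CLOSED
  event#5 t=8s outcome=S: state=CLOSED
  event#6 t=12s outcome=S: state=CLOSED
  event#7 t=14s outcome=S: state=CLOSED
  event#8 t=17s outcome=F: state=CLOSED
  event#9 t=20s outcome=S: state=CLOSED
  event#10 t=24s outcome=F: state=CLOSED
  event#11 t=26s outcome=S: state=CLOSED
  event#12 t=27s outcome=S: state=CLOSED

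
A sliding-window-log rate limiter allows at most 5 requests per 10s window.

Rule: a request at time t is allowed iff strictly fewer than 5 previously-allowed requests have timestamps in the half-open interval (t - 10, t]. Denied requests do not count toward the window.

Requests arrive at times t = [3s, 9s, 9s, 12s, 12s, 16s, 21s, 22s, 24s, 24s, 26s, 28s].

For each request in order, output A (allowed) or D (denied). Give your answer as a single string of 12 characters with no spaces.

Tracking allowed requests in the window:
  req#1 t=3s: ALLOW
  req#2 t=9s: ALLOW
  req#3 t=9s: ALLOW
  req#4 t=12s: ALLOW
  req#5 t=12s: ALLOW
  req#6 t=16s: ALLOW
  req#7 t=21s: ALLOW
  req#8 t=22s: ALLOW
  req#9 t=24s: ALLOW
  req#10 t=24s: ALLOW
  req#11 t=26s: ALLOW
  req#12 t=28s: DENY

Answer: AAAAAAAAAAAD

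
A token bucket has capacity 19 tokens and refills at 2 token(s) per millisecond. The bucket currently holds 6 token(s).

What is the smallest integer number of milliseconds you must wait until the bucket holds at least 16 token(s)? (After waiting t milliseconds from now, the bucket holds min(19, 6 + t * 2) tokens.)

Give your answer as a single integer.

Answer: 5

Derivation:
Need 6 + t * 2 >= 16, so t >= 10/2.
Smallest integer t = ceil(10/2) = 5.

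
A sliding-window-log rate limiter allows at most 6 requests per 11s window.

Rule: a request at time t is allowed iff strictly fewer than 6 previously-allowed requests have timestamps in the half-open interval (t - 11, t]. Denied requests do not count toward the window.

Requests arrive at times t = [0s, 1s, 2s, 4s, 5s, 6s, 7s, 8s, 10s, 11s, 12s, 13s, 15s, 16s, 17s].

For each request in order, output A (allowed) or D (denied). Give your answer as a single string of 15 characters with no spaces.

Tracking allowed requests in the window:
  req#1 t=0s: ALLOW
  req#2 t=1s: ALLOW
  req#3 t=2s: ALLOW
  req#4 t=4s: ALLOW
  req#5 t=5s: ALLOW
  req#6 t=6s: ALLOW
  req#7 t=7s: DENY
  req#8 t=8s: DENY
  req#9 t=10s: DENY
  req#10 t=11s: ALLOW
  req#11 t=12s: ALLOW
  req#12 t=13s: ALLOW
  req#13 t=15s: ALLOW
  req#14 t=16s: ALLOW
  req#15 t=17s: ALLOW

Answer: AAAAAADDDAAAAAA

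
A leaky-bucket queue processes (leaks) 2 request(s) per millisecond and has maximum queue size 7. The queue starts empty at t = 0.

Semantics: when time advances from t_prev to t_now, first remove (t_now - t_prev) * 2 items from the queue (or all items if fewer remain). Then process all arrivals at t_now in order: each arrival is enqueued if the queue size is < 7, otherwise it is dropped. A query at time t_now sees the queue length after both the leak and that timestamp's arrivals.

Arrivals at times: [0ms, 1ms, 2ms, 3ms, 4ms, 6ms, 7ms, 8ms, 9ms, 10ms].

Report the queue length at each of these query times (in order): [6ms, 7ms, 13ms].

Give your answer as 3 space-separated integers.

Queue lengths at query times:
  query t=6ms: backlog = 1
  query t=7ms: backlog = 1
  query t=13ms: backlog = 0

Answer: 1 1 0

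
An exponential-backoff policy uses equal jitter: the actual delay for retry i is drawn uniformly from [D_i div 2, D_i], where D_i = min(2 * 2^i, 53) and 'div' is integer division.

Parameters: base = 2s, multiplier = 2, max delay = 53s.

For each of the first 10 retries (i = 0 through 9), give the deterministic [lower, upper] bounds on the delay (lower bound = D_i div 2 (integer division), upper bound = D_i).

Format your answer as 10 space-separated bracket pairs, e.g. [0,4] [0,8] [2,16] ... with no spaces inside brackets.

Computing bounds per retry:
  i=0: D_i=min(2*2^0,53)=2, bounds=[1,2]
  i=1: D_i=min(2*2^1,53)=4, bounds=[2,4]
  i=2: D_i=min(2*2^2,53)=8, bounds=[4,8]
  i=3: D_i=min(2*2^3,53)=16, bounds=[8,16]
  i=4: D_i=min(2*2^4,53)=32, bounds=[16,32]
  i=5: D_i=min(2*2^5,53)=53, bounds=[26,53]
  i=6: D_i=min(2*2^6,53)=53, bounds=[26,53]
  i=7: D_i=min(2*2^7,53)=53, bounds=[26,53]
  i=8: D_i=min(2*2^8,53)=53, bounds=[26,53]
  i=9: D_i=min(2*2^9,53)=53, bounds=[26,53]

Answer: [1,2] [2,4] [4,8] [8,16] [16,32] [26,53] [26,53] [26,53] [26,53] [26,53]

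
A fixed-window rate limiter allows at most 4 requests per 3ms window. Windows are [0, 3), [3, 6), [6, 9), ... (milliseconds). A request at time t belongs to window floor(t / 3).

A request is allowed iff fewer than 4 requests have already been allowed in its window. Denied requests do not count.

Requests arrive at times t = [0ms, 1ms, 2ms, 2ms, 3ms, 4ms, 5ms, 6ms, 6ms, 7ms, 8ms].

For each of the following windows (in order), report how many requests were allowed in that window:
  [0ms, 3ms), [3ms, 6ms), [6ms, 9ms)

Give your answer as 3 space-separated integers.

Answer: 4 3 4

Derivation:
Processing requests:
  req#1 t=0ms (window 0): ALLOW
  req#2 t=1ms (window 0): ALLOW
  req#3 t=2ms (window 0): ALLOW
  req#4 t=2ms (window 0): ALLOW
  req#5 t=3ms (window 1): ALLOW
  req#6 t=4ms (window 1): ALLOW
  req#7 t=5ms (window 1): ALLOW
  req#8 t=6ms (window 2): ALLOW
  req#9 t=6ms (window 2): ALLOW
  req#10 t=7ms (window 2): ALLOW
  req#11 t=8ms (window 2): ALLOW

Allowed counts by window: 4 3 4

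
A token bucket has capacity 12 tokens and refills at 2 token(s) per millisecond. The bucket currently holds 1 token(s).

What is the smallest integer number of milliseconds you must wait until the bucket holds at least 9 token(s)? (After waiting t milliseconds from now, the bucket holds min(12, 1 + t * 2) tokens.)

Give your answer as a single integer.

Answer: 4

Derivation:
Need 1 + t * 2 >= 9, so t >= 8/2.
Smallest integer t = ceil(8/2) = 4.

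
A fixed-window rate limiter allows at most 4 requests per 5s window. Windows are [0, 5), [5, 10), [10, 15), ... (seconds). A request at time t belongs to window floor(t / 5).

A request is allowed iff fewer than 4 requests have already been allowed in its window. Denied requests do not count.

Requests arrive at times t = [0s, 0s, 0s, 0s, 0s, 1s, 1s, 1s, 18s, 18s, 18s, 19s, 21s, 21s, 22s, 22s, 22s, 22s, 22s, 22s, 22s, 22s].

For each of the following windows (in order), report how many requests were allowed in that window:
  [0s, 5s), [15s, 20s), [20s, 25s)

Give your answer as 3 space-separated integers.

Answer: 4 4 4

Derivation:
Processing requests:
  req#1 t=0s (window 0): ALLOW
  req#2 t=0s (window 0): ALLOW
  req#3 t=0s (window 0): ALLOW
  req#4 t=0s (window 0): ALLOW
  req#5 t=0s (window 0): DENY
  req#6 t=1s (window 0): DENY
  req#7 t=1s (window 0): DENY
  req#8 t=1s (window 0): DENY
  req#9 t=18s (window 3): ALLOW
  req#10 t=18s (window 3): ALLOW
  req#11 t=18s (window 3): ALLOW
  req#12 t=19s (window 3): ALLOW
  req#13 t=21s (window 4): ALLOW
  req#14 t=21s (window 4): ALLOW
  req#15 t=22s (window 4): ALLOW
  req#16 t=22s (window 4): ALLOW
  req#17 t=22s (window 4): DENY
  req#18 t=22s (window 4): DENY
  req#19 t=22s (window 4): DENY
  req#20 t=22s (window 4): DENY
  req#21 t=22s (window 4): DENY
  req#22 t=22s (window 4): DENY

Allowed counts by window: 4 4 4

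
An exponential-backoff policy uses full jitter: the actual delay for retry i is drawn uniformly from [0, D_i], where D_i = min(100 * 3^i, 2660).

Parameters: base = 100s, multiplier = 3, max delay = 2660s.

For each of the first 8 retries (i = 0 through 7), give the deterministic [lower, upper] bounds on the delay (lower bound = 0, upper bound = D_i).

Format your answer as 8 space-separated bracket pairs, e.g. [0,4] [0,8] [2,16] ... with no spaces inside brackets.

Computing bounds per retry:
  i=0: D_i=min(100*3^0,2660)=100, bounds=[0,100]
  i=1: D_i=min(100*3^1,2660)=300, bounds=[0,300]
  i=2: D_i=min(100*3^2,2660)=900, bounds=[0,900]
  i=3: D_i=min(100*3^3,2660)=2660, bounds=[0,2660]
  i=4: D_i=min(100*3^4,2660)=2660, bounds=[0,2660]
  i=5: D_i=min(100*3^5,2660)=2660, bounds=[0,2660]
  i=6: D_i=min(100*3^6,2660)=2660, bounds=[0,2660]
  i=7: D_i=min(100*3^7,2660)=2660, bounds=[0,2660]

Answer: [0,100] [0,300] [0,900] [0,2660] [0,2660] [0,2660] [0,2660] [0,2660]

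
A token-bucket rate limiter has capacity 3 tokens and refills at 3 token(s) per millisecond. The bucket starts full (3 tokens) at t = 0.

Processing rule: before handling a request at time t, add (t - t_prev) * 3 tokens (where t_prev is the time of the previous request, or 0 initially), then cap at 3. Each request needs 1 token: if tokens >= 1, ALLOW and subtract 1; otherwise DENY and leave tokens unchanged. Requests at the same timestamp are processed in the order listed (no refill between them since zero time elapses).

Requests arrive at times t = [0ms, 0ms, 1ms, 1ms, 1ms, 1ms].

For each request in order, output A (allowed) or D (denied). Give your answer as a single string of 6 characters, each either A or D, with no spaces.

Answer: AAAAAD

Derivation:
Simulating step by step:
  req#1 t=0ms: ALLOW
  req#2 t=0ms: ALLOW
  req#3 t=1ms: ALLOW
  req#4 t=1ms: ALLOW
  req#5 t=1ms: ALLOW
  req#6 t=1ms: DENY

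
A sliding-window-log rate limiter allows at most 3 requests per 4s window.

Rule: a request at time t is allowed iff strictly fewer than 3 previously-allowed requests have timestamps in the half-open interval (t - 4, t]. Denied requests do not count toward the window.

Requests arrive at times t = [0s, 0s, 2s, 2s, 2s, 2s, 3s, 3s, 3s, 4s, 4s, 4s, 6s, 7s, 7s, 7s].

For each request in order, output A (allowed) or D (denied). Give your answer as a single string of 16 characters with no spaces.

Tracking allowed requests in the window:
  req#1 t=0s: ALLOW
  req#2 t=0s: ALLOW
  req#3 t=2s: ALLOW
  req#4 t=2s: DENY
  req#5 t=2s: DENY
  req#6 t=2s: DENY
  req#7 t=3s: DENY
  req#8 t=3s: DENY
  req#9 t=3s: DENY
  req#10 t=4s: ALLOW
  req#11 t=4s: ALLOW
  req#12 t=4s: DENY
  req#13 t=6s: ALLOW
  req#14 t=7s: DENY
  req#15 t=7s: DENY
  req#16 t=7s: DENY

Answer: AAADDDDDDAADADDD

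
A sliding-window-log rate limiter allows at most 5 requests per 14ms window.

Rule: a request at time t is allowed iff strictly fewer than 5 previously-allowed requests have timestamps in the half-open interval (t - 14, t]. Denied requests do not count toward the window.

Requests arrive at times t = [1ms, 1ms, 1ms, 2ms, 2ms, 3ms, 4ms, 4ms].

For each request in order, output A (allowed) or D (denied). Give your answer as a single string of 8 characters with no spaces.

Tracking allowed requests in the window:
  req#1 t=1ms: ALLOW
  req#2 t=1ms: ALLOW
  req#3 t=1ms: ALLOW
  req#4 t=2ms: ALLOW
  req#5 t=2ms: ALLOW
  req#6 t=3ms: DENY
  req#7 t=4ms: DENY
  req#8 t=4ms: DENY

Answer: AAAAADDD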